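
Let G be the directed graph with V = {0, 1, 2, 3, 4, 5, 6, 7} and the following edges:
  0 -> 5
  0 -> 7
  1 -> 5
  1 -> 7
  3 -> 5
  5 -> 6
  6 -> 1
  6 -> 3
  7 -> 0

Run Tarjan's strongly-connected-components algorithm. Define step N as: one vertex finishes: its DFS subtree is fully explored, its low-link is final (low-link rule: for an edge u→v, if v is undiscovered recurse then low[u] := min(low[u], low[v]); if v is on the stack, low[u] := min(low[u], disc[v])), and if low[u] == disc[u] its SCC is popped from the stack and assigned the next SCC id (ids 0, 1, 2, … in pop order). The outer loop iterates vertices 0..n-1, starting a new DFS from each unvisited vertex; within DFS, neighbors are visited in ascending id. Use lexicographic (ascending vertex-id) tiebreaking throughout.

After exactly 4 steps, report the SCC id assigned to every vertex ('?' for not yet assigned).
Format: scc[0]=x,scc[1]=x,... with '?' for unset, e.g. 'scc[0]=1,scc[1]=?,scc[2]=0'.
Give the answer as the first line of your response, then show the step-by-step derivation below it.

scc[0]=?,scc[1]=?,scc[2]=?,scc[3]=?,scc[4]=?,scc[5]=?,scc[6]=?,scc[7]=?

step 1: low=(low[0]=0,low[1]=1,low[2]=?,low[3]=?,low[4]=?,low[5]=1,low[6]=2,low[7]=0); scc=(scc[0]=?,scc[1]=?,scc[2]=?,scc[3]=?,scc[4]=?,scc[5]=?,scc[6]=?,scc[7]=?)
step 2: low=(low[0]=0,low[1]=0,low[2]=?,low[3]=?,low[4]=?,low[5]=1,low[6]=2,low[7]=0); scc=(scc[0]=?,scc[1]=?,scc[2]=?,scc[3]=?,scc[4]=?,scc[5]=?,scc[6]=?,scc[7]=?)
step 3: low=(low[0]=0,low[1]=0,low[2]=?,low[3]=1,low[4]=?,low[5]=1,low[6]=0,low[7]=0); scc=(scc[0]=?,scc[1]=?,scc[2]=?,scc[3]=?,scc[4]=?,scc[5]=?,scc[6]=?,scc[7]=?)
step 4: low=(low[0]=0,low[1]=0,low[2]=?,low[3]=1,low[4]=?,low[5]=1,low[6]=0,low[7]=0); scc=(scc[0]=?,scc[1]=?,scc[2]=?,scc[3]=?,scc[4]=?,scc[5]=?,scc[6]=?,scc[7]=?)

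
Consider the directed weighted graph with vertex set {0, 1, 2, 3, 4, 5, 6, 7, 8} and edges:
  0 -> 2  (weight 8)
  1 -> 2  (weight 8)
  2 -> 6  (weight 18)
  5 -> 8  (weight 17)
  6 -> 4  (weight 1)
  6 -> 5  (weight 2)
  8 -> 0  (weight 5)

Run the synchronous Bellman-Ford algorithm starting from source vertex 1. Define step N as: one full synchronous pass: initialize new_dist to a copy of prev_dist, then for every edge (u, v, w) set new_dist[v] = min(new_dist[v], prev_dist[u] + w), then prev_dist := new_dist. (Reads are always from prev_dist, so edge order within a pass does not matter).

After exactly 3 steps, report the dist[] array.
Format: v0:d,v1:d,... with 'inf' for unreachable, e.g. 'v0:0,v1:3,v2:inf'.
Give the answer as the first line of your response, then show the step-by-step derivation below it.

v0:inf,v1:0,v2:8,v3:inf,v4:27,v5:28,v6:26,v7:inf,v8:inf

step 1: dist = v0:inf,v1:0,v2:8,v3:inf,v4:inf,v5:inf,v6:inf,v7:inf,v8:inf
step 2: dist = v0:inf,v1:0,v2:8,v3:inf,v4:inf,v5:inf,v6:26,v7:inf,v8:inf
step 3: dist = v0:inf,v1:0,v2:8,v3:inf,v4:27,v5:28,v6:26,v7:inf,v8:inf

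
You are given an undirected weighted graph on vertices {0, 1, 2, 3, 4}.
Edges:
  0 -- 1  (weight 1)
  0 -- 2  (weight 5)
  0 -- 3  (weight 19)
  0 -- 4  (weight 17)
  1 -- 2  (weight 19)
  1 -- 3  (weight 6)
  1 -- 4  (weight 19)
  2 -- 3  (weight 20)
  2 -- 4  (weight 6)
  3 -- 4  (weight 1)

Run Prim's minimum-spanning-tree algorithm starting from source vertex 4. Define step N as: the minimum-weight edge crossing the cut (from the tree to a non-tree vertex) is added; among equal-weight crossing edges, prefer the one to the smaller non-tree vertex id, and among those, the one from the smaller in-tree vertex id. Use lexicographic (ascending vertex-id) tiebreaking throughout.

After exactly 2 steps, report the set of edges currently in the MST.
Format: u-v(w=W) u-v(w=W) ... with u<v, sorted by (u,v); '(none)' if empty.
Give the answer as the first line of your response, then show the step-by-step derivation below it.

1-3(w=6) 3-4(w=1)

step 1: add edge 3-4 (w=1); MST = {3-4(w=1)}
step 2: add edge 1-3 (w=6); MST = {1-3(w=6) 3-4(w=1)}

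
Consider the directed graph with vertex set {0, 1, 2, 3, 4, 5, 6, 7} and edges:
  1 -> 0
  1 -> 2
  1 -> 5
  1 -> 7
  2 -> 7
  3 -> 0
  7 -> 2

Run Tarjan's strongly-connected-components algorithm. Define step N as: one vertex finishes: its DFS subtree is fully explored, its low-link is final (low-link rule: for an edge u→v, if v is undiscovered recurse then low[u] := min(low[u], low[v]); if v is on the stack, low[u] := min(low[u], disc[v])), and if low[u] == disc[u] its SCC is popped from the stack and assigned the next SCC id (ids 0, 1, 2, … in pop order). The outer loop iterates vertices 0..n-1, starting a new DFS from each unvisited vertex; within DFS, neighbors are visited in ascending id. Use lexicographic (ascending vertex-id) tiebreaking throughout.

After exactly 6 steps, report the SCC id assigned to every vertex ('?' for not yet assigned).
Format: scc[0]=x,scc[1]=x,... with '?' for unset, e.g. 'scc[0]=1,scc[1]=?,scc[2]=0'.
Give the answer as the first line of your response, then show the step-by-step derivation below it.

scc[0]=0,scc[1]=3,scc[2]=1,scc[3]=4,scc[4]=?,scc[5]=2,scc[6]=?,scc[7]=1

step 1: low=(low[0]=0,low[1]=?,low[2]=?,low[3]=?,low[4]=?,low[5]=?,low[6]=?,low[7]=?); scc=(scc[0]=0,scc[1]=?,scc[2]=?,scc[3]=?,scc[4]=?,scc[5]=?,scc[6]=?,scc[7]=?)
step 2: low=(low[0]=0,low[1]=1,low[2]=2,low[3]=?,low[4]=?,low[5]=?,low[6]=?,low[7]=2); scc=(scc[0]=0,scc[1]=?,scc[2]=?,scc[3]=?,scc[4]=?,scc[5]=?,scc[6]=?,scc[7]=?)
step 3: low=(low[0]=0,low[1]=1,low[2]=2,low[3]=?,low[4]=?,low[5]=?,low[6]=?,low[7]=2); scc=(scc[0]=0,scc[1]=?,scc[2]=1,scc[3]=?,scc[4]=?,scc[5]=?,scc[6]=?,scc[7]=1)
step 4: low=(low[0]=0,low[1]=1,low[2]=2,low[3]=?,low[4]=?,low[5]=4,low[6]=?,low[7]=2); scc=(scc[0]=0,scc[1]=?,scc[2]=1,scc[3]=?,scc[4]=?,scc[5]=2,scc[6]=?,scc[7]=1)
step 5: low=(low[0]=0,low[1]=1,low[2]=2,low[3]=?,low[4]=?,low[5]=4,low[6]=?,low[7]=2); scc=(scc[0]=0,scc[1]=3,scc[2]=1,scc[3]=?,scc[4]=?,scc[5]=2,scc[6]=?,scc[7]=1)
step 6: low=(low[0]=0,low[1]=1,low[2]=2,low[3]=5,low[4]=?,low[5]=4,low[6]=?,low[7]=2); scc=(scc[0]=0,scc[1]=3,scc[2]=1,scc[3]=4,scc[4]=?,scc[5]=2,scc[6]=?,scc[7]=1)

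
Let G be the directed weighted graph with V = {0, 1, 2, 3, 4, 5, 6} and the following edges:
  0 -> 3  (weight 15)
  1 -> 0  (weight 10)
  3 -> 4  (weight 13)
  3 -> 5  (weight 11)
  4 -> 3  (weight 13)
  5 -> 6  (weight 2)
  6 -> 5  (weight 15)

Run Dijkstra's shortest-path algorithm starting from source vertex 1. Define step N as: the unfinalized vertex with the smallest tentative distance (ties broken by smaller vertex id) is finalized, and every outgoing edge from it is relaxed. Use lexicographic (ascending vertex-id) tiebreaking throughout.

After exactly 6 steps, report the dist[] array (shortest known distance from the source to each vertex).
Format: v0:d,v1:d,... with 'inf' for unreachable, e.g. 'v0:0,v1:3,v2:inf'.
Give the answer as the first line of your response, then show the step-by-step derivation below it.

v0:10,v1:0,v2:inf,v3:25,v4:38,v5:36,v6:38

step 1: dist = v0:10,v1:0,v2:inf,v3:inf,v4:inf,v5:inf,v6:inf
step 2: dist = v0:10,v1:0,v2:inf,v3:25,v4:inf,v5:inf,v6:inf
step 3: dist = v0:10,v1:0,v2:inf,v3:25,v4:38,v5:36,v6:inf
step 4: dist = v0:10,v1:0,v2:inf,v3:25,v4:38,v5:36,v6:38
step 5: dist = v0:10,v1:0,v2:inf,v3:25,v4:38,v5:36,v6:38
step 6: dist = v0:10,v1:0,v2:inf,v3:25,v4:38,v5:36,v6:38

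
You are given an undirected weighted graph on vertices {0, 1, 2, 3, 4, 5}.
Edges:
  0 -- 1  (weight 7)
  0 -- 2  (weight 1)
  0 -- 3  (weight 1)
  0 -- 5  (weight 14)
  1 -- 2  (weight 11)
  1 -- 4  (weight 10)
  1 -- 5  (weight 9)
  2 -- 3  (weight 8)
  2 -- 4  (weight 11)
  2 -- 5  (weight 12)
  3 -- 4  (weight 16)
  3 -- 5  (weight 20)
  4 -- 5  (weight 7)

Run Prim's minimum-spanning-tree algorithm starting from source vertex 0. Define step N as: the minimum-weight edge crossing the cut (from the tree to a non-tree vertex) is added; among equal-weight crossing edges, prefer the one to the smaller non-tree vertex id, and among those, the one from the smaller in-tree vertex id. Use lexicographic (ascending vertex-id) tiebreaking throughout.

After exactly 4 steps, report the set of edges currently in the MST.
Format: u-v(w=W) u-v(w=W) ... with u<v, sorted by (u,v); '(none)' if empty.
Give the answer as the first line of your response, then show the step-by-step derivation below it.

0-1(w=7) 0-2(w=1) 0-3(w=1) 1-5(w=9)

step 1: add edge 0-2 (w=1); MST = {0-2(w=1)}
step 2: add edge 0-3 (w=1); MST = {0-2(w=1) 0-3(w=1)}
step 3: add edge 0-1 (w=7); MST = {0-1(w=7) 0-2(w=1) 0-3(w=1)}
step 4: add edge 1-5 (w=9); MST = {0-1(w=7) 0-2(w=1) 0-3(w=1) 1-5(w=9)}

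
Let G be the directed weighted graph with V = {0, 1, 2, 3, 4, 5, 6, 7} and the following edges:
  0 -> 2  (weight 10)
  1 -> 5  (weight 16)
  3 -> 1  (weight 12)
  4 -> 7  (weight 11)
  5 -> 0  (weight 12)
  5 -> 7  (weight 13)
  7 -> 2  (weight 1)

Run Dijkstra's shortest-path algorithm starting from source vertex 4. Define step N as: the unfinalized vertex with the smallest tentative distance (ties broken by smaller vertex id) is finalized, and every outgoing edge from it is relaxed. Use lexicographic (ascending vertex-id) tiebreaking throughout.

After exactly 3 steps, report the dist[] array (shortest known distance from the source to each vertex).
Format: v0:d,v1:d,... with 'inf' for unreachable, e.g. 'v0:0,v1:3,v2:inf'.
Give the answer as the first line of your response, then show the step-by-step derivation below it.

v0:inf,v1:inf,v2:12,v3:inf,v4:0,v5:inf,v6:inf,v7:11

step 1: dist = v0:inf,v1:inf,v2:inf,v3:inf,v4:0,v5:inf,v6:inf,v7:11
step 2: dist = v0:inf,v1:inf,v2:12,v3:inf,v4:0,v5:inf,v6:inf,v7:11
step 3: dist = v0:inf,v1:inf,v2:12,v3:inf,v4:0,v5:inf,v6:inf,v7:11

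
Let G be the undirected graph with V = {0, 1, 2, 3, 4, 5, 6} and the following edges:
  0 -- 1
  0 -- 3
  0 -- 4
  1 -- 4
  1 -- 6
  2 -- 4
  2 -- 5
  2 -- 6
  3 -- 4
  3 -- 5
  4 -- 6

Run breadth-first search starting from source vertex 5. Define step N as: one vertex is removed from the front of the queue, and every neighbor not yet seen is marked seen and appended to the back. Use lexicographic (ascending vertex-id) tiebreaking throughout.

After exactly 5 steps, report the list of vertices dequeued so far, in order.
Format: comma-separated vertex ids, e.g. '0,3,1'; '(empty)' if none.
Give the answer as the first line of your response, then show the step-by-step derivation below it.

5,2,3,4,6

step 1: dequeue 5; queue=[2,3]; order=5
step 2: dequeue 2; queue=[3,4,6]; order=5,2
step 3: dequeue 3; queue=[4,6,0]; order=5,2,3
step 4: dequeue 4; queue=[6,0,1]; order=5,2,3,4
step 5: dequeue 6; queue=[0,1]; order=5,2,3,4,6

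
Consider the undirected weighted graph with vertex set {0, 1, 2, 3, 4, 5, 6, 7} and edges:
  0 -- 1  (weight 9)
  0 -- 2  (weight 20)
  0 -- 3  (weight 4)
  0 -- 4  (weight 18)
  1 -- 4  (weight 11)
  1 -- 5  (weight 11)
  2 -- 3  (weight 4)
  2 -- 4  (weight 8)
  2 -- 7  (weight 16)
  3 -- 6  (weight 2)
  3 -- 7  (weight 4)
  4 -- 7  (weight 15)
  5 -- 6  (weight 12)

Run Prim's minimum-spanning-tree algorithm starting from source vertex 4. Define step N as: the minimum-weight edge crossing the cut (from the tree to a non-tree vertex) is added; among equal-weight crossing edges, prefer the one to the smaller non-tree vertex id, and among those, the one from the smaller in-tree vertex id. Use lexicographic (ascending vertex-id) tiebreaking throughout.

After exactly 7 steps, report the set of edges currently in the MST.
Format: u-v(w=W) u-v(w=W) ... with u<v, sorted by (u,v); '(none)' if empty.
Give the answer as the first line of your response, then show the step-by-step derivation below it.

0-1(w=9) 0-3(w=4) 1-5(w=11) 2-3(w=4) 2-4(w=8) 3-6(w=2) 3-7(w=4)

step 1: add edge 2-4 (w=8); MST = {2-4(w=8)}
step 2: add edge 2-3 (w=4); MST = {2-3(w=4) 2-4(w=8)}
step 3: add edge 3-6 (w=2); MST = {2-3(w=4) 2-4(w=8) 3-6(w=2)}
step 4: add edge 0-3 (w=4); MST = {0-3(w=4) 2-3(w=4) 2-4(w=8) 3-6(w=2)}
step 5: add edge 3-7 (w=4); MST = {0-3(w=4) 2-3(w=4) 2-4(w=8) 3-6(w=2) 3-7(w=4)}
step 6: add edge 0-1 (w=9); MST = {0-1(w=9) 0-3(w=4) 2-3(w=4) 2-4(w=8) 3-6(w=2) 3-7(w=4)}
step 7: add edge 1-5 (w=11); MST = {0-1(w=9) 0-3(w=4) 1-5(w=11) 2-3(w=4) 2-4(w=8) 3-6(w=2) 3-7(w=4)}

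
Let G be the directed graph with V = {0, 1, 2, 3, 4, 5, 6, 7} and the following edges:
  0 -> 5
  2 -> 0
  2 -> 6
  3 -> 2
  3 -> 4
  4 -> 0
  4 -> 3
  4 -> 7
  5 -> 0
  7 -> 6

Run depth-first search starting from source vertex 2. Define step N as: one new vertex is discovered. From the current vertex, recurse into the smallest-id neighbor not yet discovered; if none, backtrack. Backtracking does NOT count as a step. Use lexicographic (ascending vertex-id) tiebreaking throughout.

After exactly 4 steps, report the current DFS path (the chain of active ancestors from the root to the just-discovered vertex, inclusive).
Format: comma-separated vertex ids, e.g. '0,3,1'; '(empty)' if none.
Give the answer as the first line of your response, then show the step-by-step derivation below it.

2,6

step 1: discover 2; path=2; order=2
step 2: discover 0; path=2>0; order=2,0
step 3: discover 5; path=2>0>5; order=2,0,5
step 4: discover 6; path=2>6; order=2,0,5,6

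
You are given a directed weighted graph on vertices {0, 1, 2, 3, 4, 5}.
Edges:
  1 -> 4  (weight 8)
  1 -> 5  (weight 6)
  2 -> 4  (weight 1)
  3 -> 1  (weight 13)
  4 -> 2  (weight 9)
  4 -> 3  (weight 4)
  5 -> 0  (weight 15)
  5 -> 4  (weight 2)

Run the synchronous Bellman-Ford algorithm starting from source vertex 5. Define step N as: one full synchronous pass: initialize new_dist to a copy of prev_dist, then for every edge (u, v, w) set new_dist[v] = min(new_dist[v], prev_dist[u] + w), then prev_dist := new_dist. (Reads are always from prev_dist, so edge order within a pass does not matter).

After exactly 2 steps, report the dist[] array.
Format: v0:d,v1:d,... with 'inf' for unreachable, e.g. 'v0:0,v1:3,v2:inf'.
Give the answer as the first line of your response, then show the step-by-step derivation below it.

v0:15,v1:inf,v2:11,v3:6,v4:2,v5:0

step 1: dist = v0:15,v1:inf,v2:inf,v3:inf,v4:2,v5:0
step 2: dist = v0:15,v1:inf,v2:11,v3:6,v4:2,v5:0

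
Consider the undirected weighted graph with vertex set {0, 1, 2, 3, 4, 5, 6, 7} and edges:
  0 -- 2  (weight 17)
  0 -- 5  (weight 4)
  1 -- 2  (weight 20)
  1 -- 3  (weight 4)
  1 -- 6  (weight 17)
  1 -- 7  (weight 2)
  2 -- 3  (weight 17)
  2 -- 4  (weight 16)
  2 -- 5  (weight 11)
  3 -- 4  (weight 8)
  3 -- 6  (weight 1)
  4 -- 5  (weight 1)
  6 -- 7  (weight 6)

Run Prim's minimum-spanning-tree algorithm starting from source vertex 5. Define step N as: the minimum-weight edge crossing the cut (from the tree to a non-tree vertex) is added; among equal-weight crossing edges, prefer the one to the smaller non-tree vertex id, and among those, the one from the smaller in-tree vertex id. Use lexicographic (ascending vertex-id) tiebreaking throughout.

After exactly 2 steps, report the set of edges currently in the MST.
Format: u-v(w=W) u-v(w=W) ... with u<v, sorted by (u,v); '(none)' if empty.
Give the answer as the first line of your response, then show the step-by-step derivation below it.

0-5(w=4) 4-5(w=1)

step 1: add edge 4-5 (w=1); MST = {4-5(w=1)}
step 2: add edge 0-5 (w=4); MST = {0-5(w=4) 4-5(w=1)}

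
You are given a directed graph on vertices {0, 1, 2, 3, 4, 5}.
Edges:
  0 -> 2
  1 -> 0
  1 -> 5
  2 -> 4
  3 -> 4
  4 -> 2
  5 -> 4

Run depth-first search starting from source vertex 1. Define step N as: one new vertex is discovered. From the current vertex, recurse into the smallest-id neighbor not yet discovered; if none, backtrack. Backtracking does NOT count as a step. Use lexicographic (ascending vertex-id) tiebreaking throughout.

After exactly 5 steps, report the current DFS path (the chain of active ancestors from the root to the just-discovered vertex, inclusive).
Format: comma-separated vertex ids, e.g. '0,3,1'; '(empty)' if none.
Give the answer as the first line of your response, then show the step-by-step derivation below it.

1,5

step 1: discover 1; path=1; order=1
step 2: discover 0; path=1>0; order=1,0
step 3: discover 2; path=1>0>2; order=1,0,2
step 4: discover 4; path=1>0>2>4; order=1,0,2,4
step 5: discover 5; path=1>5; order=1,0,2,4,5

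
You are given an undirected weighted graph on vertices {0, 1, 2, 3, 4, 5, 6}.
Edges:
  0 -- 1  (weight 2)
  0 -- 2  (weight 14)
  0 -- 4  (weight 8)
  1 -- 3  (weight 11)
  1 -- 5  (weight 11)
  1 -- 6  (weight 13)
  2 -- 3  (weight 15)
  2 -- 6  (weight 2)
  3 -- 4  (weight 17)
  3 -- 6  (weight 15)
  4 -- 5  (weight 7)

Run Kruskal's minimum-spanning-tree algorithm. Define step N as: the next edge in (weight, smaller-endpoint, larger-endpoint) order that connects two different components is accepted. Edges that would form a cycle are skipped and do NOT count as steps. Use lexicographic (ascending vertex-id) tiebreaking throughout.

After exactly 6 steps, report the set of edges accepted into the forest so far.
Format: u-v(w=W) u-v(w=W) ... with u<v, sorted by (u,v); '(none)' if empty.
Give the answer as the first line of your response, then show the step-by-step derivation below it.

0-1(w=2) 0-4(w=8) 1-3(w=11) 1-6(w=13) 2-6(w=2) 4-5(w=7)

step 1: add edge 0-1 (w=2); MST = {0-1(w=2)}
step 2: add edge 2-6 (w=2); MST = {0-1(w=2) 2-6(w=2)}
step 3: add edge 4-5 (w=7); MST = {0-1(w=2) 2-6(w=2) 4-5(w=7)}
step 4: add edge 0-4 (w=8); MST = {0-1(w=2) 0-4(w=8) 2-6(w=2) 4-5(w=7)}
step 5: add edge 1-3 (w=11); MST = {0-1(w=2) 0-4(w=8) 1-3(w=11) 2-6(w=2) 4-5(w=7)}
step 6: add edge 1-6 (w=13); MST = {0-1(w=2) 0-4(w=8) 1-3(w=11) 1-6(w=13) 2-6(w=2) 4-5(w=7)}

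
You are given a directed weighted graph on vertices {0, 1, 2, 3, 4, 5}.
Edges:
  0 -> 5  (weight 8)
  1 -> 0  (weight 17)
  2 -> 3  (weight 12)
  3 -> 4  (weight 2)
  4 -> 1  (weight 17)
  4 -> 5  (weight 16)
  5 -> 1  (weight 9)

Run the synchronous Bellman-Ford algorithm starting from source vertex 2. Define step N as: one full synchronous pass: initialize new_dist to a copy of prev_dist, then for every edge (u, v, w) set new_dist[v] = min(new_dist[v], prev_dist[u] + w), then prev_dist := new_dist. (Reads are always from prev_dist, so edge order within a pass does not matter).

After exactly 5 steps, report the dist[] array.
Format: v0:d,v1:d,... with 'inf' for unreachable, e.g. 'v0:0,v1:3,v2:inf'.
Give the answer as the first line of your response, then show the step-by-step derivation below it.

v0:48,v1:31,v2:0,v3:12,v4:14,v5:30

step 1: dist = v0:inf,v1:inf,v2:0,v3:12,v4:inf,v5:inf
step 2: dist = v0:inf,v1:inf,v2:0,v3:12,v4:14,v5:inf
step 3: dist = v0:inf,v1:31,v2:0,v3:12,v4:14,v5:30
step 4: dist = v0:48,v1:31,v2:0,v3:12,v4:14,v5:30
step 5: dist = v0:48,v1:31,v2:0,v3:12,v4:14,v5:30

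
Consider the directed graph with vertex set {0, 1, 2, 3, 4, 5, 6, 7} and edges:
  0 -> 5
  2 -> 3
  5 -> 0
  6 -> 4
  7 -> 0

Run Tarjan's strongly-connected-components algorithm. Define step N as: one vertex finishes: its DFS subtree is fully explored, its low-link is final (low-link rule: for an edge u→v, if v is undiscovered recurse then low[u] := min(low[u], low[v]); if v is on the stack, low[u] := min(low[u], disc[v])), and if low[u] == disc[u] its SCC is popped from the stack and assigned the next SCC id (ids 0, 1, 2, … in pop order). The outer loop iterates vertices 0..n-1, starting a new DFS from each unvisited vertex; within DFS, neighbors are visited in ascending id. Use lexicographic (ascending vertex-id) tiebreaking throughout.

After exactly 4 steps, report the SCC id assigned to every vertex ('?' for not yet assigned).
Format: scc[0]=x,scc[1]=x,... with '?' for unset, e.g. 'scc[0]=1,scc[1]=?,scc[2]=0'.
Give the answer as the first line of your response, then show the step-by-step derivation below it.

scc[0]=0,scc[1]=1,scc[2]=?,scc[3]=2,scc[4]=?,scc[5]=0,scc[6]=?,scc[7]=?

step 1: low=(low[0]=0,low[1]=?,low[2]=?,low[3]=?,low[4]=?,low[5]=0,low[6]=?,low[7]=?); scc=(scc[0]=?,scc[1]=?,scc[2]=?,scc[3]=?,scc[4]=?,scc[5]=?,scc[6]=?,scc[7]=?)
step 2: low=(low[0]=0,low[1]=?,low[2]=?,low[3]=?,low[4]=?,low[5]=0,low[6]=?,low[7]=?); scc=(scc[0]=0,scc[1]=?,scc[2]=?,scc[3]=?,scc[4]=?,scc[5]=0,scc[6]=?,scc[7]=?)
step 3: low=(low[0]=0,low[1]=2,low[2]=?,low[3]=?,low[4]=?,low[5]=0,low[6]=?,low[7]=?); scc=(scc[0]=0,scc[1]=1,scc[2]=?,scc[3]=?,scc[4]=?,scc[5]=0,scc[6]=?,scc[7]=?)
step 4: low=(low[0]=0,low[1]=2,low[2]=3,low[3]=4,low[4]=?,low[5]=0,low[6]=?,low[7]=?); scc=(scc[0]=0,scc[1]=1,scc[2]=?,scc[3]=2,scc[4]=?,scc[5]=0,scc[6]=?,scc[7]=?)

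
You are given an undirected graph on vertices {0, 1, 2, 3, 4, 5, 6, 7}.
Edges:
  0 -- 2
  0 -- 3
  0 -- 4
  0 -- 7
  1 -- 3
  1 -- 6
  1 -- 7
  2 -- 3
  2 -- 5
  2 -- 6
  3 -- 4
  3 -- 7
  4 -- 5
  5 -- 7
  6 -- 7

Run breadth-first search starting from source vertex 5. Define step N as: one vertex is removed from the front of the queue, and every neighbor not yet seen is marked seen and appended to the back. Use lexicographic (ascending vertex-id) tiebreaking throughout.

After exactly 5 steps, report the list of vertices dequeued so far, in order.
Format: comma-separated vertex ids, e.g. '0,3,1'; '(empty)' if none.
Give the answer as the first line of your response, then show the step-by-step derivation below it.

5,2,4,7,0

step 1: dequeue 5; queue=[2,4,7]; order=5
step 2: dequeue 2; queue=[4,7,0,3,6]; order=5,2
step 3: dequeue 4; queue=[7,0,3,6]; order=5,2,4
step 4: dequeue 7; queue=[0,3,6,1]; order=5,2,4,7
step 5: dequeue 0; queue=[3,6,1]; order=5,2,4,7,0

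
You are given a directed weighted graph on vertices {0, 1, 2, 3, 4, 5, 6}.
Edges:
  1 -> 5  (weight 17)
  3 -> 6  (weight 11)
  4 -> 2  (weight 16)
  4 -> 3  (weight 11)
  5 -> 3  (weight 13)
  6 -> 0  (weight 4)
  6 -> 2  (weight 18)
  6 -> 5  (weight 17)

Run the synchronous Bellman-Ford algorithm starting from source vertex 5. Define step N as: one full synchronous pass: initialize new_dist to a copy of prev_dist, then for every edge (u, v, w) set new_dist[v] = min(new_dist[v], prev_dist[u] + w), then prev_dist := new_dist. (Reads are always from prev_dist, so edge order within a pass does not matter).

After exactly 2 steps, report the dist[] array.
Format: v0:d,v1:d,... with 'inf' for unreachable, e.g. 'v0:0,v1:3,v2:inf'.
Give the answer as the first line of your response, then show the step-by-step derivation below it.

v0:inf,v1:inf,v2:inf,v3:13,v4:inf,v5:0,v6:24

step 1: dist = v0:inf,v1:inf,v2:inf,v3:13,v4:inf,v5:0,v6:inf
step 2: dist = v0:inf,v1:inf,v2:inf,v3:13,v4:inf,v5:0,v6:24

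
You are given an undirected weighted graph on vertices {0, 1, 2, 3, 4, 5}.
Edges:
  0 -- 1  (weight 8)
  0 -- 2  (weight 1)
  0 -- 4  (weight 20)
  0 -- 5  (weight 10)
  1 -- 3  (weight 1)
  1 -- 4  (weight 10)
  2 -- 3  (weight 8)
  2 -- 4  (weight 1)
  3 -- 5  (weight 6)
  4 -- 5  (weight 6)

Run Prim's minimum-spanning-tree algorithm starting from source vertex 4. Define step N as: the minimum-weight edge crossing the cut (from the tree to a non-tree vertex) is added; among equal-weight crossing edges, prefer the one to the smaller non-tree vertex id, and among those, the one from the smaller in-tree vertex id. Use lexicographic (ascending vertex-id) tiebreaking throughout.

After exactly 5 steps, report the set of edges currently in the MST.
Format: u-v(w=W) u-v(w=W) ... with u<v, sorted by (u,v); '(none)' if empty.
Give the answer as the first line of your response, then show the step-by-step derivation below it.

0-2(w=1) 1-3(w=1) 2-4(w=1) 3-5(w=6) 4-5(w=6)

step 1: add edge 2-4 (w=1); MST = {2-4(w=1)}
step 2: add edge 0-2 (w=1); MST = {0-2(w=1) 2-4(w=1)}
step 3: add edge 4-5 (w=6); MST = {0-2(w=1) 2-4(w=1) 4-5(w=6)}
step 4: add edge 3-5 (w=6); MST = {0-2(w=1) 2-4(w=1) 3-5(w=6) 4-5(w=6)}
step 5: add edge 1-3 (w=1); MST = {0-2(w=1) 1-3(w=1) 2-4(w=1) 3-5(w=6) 4-5(w=6)}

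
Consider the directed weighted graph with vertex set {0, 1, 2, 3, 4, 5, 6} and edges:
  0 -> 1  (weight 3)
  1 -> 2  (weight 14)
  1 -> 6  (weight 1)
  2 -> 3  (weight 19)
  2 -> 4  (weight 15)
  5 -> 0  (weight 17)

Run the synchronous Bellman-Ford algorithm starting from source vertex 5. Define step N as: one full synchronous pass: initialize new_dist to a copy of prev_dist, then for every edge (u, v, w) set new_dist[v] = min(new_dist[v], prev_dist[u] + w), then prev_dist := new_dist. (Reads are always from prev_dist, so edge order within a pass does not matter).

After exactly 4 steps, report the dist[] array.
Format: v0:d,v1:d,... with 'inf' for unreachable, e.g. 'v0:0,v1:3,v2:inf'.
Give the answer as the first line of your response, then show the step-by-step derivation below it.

v0:17,v1:20,v2:34,v3:53,v4:49,v5:0,v6:21

step 1: dist = v0:17,v1:inf,v2:inf,v3:inf,v4:inf,v5:0,v6:inf
step 2: dist = v0:17,v1:20,v2:inf,v3:inf,v4:inf,v5:0,v6:inf
step 3: dist = v0:17,v1:20,v2:34,v3:inf,v4:inf,v5:0,v6:21
step 4: dist = v0:17,v1:20,v2:34,v3:53,v4:49,v5:0,v6:21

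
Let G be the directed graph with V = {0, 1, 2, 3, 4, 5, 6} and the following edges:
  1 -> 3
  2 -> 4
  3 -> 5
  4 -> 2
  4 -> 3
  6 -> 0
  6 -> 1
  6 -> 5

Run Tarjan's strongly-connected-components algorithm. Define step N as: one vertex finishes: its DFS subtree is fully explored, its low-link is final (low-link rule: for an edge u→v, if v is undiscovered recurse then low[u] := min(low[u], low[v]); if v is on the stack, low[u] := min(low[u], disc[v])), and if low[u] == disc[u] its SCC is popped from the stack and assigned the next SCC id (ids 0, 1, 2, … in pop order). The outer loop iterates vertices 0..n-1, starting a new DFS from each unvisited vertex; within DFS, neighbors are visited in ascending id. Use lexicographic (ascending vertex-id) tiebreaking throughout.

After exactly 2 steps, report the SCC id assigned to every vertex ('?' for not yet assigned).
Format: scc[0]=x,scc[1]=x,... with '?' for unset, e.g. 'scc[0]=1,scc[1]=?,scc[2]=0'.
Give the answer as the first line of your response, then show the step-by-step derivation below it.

scc[0]=0,scc[1]=?,scc[2]=?,scc[3]=?,scc[4]=?,scc[5]=1,scc[6]=?

step 1: low=(low[0]=0,low[1]=?,low[2]=?,low[3]=?,low[4]=?,low[5]=?,low[6]=?); scc=(scc[0]=0,scc[1]=?,scc[2]=?,scc[3]=?,scc[4]=?,scc[5]=?,scc[6]=?)
step 2: low=(low[0]=0,low[1]=1,low[2]=?,low[3]=2,low[4]=?,low[5]=3,low[6]=?); scc=(scc[0]=0,scc[1]=?,scc[2]=?,scc[3]=?,scc[4]=?,scc[5]=1,scc[6]=?)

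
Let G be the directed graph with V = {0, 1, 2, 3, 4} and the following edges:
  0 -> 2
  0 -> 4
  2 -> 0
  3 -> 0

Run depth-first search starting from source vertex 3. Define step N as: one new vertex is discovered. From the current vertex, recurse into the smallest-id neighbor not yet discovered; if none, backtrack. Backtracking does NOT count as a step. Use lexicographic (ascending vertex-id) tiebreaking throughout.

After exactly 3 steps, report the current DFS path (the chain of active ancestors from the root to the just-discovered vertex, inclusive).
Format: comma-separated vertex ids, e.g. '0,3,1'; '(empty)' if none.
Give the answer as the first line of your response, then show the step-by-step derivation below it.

3,0,2

step 1: discover 3; path=3; order=3
step 2: discover 0; path=3>0; order=3,0
step 3: discover 2; path=3>0>2; order=3,0,2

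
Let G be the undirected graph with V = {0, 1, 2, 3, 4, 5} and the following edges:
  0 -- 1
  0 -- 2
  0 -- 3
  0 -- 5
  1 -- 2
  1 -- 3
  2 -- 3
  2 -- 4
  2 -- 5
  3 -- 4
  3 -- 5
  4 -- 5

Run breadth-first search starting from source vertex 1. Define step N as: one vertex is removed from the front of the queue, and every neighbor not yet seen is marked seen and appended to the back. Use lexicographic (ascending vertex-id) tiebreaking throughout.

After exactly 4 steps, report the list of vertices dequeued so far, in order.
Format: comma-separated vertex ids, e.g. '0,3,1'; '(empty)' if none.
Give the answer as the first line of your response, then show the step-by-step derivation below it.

1,0,2,3

step 1: dequeue 1; queue=[0,2,3]; order=1
step 2: dequeue 0; queue=[2,3,5]; order=1,0
step 3: dequeue 2; queue=[3,5,4]; order=1,0,2
step 4: dequeue 3; queue=[5,4]; order=1,0,2,3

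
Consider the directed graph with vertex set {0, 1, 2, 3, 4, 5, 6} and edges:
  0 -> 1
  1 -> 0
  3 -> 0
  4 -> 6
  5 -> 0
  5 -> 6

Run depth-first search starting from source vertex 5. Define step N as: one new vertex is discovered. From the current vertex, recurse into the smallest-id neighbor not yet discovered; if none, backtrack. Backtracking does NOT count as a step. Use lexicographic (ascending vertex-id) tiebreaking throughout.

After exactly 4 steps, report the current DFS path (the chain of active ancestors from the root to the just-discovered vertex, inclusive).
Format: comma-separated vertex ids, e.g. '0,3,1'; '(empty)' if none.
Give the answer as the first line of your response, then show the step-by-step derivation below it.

5,6

step 1: discover 5; path=5; order=5
step 2: discover 0; path=5>0; order=5,0
step 3: discover 1; path=5>0>1; order=5,0,1
step 4: discover 6; path=5>6; order=5,0,1,6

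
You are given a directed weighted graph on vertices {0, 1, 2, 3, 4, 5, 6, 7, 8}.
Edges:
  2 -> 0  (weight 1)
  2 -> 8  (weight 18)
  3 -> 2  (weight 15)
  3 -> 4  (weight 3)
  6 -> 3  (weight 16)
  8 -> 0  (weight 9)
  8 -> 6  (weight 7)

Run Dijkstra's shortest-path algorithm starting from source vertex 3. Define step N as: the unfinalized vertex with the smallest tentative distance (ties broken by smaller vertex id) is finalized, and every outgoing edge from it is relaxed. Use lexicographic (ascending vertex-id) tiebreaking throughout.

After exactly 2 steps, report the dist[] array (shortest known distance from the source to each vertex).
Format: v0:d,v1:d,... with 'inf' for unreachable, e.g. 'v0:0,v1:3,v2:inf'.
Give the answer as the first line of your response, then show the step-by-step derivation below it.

v0:inf,v1:inf,v2:15,v3:0,v4:3,v5:inf,v6:inf,v7:inf,v8:inf

step 1: dist = v0:inf,v1:inf,v2:15,v3:0,v4:3,v5:inf,v6:inf,v7:inf,v8:inf
step 2: dist = v0:inf,v1:inf,v2:15,v3:0,v4:3,v5:inf,v6:inf,v7:inf,v8:inf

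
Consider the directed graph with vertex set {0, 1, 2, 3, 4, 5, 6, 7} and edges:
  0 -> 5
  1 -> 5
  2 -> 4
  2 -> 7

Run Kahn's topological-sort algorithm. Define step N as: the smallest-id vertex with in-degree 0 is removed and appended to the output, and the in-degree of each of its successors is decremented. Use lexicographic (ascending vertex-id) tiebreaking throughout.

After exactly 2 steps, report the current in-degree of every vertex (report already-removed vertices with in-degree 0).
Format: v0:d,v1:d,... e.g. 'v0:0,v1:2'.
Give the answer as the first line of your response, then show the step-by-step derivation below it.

v0:0,v1:0,v2:0,v3:0,v4:1,v5:0,v6:0,v7:1

step 1: output 0; order=[0]; indeg=(0,0,0,0,1,1,0,1)
step 2: output 1; order=[0,1]; indeg=(0,0,0,0,1,0,0,1)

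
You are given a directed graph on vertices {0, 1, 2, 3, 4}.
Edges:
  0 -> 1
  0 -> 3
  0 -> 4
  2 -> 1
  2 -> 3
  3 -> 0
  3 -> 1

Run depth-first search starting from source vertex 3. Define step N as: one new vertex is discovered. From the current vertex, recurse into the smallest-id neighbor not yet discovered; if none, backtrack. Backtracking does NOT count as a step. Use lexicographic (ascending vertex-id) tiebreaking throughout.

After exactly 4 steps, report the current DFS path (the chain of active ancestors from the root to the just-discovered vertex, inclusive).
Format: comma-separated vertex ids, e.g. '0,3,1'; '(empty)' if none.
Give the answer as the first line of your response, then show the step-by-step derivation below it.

3,0,4

step 1: discover 3; path=3; order=3
step 2: discover 0; path=3>0; order=3,0
step 3: discover 1; path=3>0>1; order=3,0,1
step 4: discover 4; path=3>0>4; order=3,0,1,4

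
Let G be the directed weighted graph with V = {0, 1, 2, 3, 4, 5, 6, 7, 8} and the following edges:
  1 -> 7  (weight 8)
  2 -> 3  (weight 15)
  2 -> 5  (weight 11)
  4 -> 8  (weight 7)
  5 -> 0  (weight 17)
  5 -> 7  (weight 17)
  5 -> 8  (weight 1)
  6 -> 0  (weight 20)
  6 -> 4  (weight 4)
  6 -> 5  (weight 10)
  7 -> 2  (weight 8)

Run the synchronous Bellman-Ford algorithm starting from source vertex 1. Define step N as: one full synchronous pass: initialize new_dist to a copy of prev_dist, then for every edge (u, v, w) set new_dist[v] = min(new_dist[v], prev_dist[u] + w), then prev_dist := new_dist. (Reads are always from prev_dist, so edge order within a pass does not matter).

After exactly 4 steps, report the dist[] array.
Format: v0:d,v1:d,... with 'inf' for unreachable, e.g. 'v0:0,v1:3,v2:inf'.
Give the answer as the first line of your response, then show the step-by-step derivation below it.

v0:44,v1:0,v2:16,v3:31,v4:inf,v5:27,v6:inf,v7:8,v8:28

step 1: dist = v0:inf,v1:0,v2:inf,v3:inf,v4:inf,v5:inf,v6:inf,v7:8,v8:inf
step 2: dist = v0:inf,v1:0,v2:16,v3:inf,v4:inf,v5:inf,v6:inf,v7:8,v8:inf
step 3: dist = v0:inf,v1:0,v2:16,v3:31,v4:inf,v5:27,v6:inf,v7:8,v8:inf
step 4: dist = v0:44,v1:0,v2:16,v3:31,v4:inf,v5:27,v6:inf,v7:8,v8:28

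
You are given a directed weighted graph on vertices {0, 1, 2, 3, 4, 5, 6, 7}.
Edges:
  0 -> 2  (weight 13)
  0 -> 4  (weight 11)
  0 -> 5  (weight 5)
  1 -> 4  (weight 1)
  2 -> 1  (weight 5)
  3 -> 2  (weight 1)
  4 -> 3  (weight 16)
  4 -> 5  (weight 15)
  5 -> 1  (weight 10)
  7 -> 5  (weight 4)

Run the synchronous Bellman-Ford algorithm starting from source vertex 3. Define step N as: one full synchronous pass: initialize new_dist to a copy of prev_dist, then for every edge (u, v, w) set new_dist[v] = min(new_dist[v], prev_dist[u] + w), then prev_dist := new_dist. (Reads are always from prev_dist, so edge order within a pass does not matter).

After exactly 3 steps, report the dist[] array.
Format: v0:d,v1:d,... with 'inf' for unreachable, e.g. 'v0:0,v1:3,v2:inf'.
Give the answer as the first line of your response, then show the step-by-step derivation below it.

v0:inf,v1:6,v2:1,v3:0,v4:7,v5:inf,v6:inf,v7:inf

step 1: dist = v0:inf,v1:inf,v2:1,v3:0,v4:inf,v5:inf,v6:inf,v7:inf
step 2: dist = v0:inf,v1:6,v2:1,v3:0,v4:inf,v5:inf,v6:inf,v7:inf
step 3: dist = v0:inf,v1:6,v2:1,v3:0,v4:7,v5:inf,v6:inf,v7:inf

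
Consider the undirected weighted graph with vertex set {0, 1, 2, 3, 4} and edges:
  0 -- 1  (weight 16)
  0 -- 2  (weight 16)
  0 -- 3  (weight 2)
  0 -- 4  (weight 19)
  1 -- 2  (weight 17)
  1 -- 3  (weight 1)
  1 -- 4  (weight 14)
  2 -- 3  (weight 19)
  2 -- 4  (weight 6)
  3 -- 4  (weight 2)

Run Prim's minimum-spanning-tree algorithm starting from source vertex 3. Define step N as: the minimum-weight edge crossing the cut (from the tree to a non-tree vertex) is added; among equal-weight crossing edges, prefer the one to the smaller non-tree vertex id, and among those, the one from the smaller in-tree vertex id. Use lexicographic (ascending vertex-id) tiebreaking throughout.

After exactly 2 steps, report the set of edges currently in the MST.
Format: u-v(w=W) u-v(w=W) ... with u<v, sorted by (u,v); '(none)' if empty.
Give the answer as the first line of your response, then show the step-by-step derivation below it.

0-3(w=2) 1-3(w=1)

step 1: add edge 1-3 (w=1); MST = {1-3(w=1)}
step 2: add edge 0-3 (w=2); MST = {0-3(w=2) 1-3(w=1)}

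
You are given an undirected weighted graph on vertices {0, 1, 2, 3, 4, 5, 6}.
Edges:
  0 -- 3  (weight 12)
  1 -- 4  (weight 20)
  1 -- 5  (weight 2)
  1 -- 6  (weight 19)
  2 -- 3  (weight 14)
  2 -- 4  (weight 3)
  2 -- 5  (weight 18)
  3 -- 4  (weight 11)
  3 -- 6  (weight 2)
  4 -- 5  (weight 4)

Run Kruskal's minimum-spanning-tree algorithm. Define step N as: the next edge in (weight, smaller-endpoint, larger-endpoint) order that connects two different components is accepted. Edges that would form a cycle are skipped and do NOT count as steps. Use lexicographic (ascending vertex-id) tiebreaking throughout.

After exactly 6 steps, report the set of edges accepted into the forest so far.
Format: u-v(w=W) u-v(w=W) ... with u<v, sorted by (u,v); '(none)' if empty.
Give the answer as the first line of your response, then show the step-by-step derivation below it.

0-3(w=12) 1-5(w=2) 2-4(w=3) 3-4(w=11) 3-6(w=2) 4-5(w=4)

step 1: add edge 1-5 (w=2); MST = {1-5(w=2)}
step 2: add edge 3-6 (w=2); MST = {1-5(w=2) 3-6(w=2)}
step 3: add edge 2-4 (w=3); MST = {1-5(w=2) 2-4(w=3) 3-6(w=2)}
step 4: add edge 4-5 (w=4); MST = {1-5(w=2) 2-4(w=3) 3-6(w=2) 4-5(w=4)}
step 5: add edge 3-4 (w=11); MST = {1-5(w=2) 2-4(w=3) 3-4(w=11) 3-6(w=2) 4-5(w=4)}
step 6: add edge 0-3 (w=12); MST = {0-3(w=12) 1-5(w=2) 2-4(w=3) 3-4(w=11) 3-6(w=2) 4-5(w=4)}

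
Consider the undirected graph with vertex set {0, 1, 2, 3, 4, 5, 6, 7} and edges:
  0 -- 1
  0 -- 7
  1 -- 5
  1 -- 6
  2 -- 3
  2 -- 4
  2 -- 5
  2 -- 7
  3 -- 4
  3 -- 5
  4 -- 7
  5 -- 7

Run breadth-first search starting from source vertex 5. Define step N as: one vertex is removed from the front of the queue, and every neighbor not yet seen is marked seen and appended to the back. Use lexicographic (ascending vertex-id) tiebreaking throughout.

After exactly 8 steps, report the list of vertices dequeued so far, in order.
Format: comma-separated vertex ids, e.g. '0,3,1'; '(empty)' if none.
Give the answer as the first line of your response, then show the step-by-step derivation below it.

5,1,2,3,7,0,6,4

step 1: dequeue 5; queue=[1,2,3,7]; order=5
step 2: dequeue 1; queue=[2,3,7,0,6]; order=5,1
step 3: dequeue 2; queue=[3,7,0,6,4]; order=5,1,2
step 4: dequeue 3; queue=[7,0,6,4]; order=5,1,2,3
step 5: dequeue 7; queue=[0,6,4]; order=5,1,2,3,7
step 6: dequeue 0; queue=[6,4]; order=5,1,2,3,7,0
step 7: dequeue 6; queue=[4]; order=5,1,2,3,7,0,6
step 8: dequeue 4; queue=[(empty)]; order=5,1,2,3,7,0,6,4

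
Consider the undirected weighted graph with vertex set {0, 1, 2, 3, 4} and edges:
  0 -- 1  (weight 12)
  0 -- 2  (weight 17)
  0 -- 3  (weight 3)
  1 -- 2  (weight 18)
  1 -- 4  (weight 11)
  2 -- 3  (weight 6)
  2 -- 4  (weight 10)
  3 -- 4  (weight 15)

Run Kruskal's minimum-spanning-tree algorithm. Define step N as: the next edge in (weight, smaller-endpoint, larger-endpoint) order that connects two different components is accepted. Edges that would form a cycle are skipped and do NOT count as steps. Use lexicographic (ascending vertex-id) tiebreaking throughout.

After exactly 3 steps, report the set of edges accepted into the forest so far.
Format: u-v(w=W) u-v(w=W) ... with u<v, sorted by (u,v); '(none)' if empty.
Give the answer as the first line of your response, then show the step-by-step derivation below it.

0-3(w=3) 2-3(w=6) 2-4(w=10)

step 1: add edge 0-3 (w=3); MST = {0-3(w=3)}
step 2: add edge 2-3 (w=6); MST = {0-3(w=3) 2-3(w=6)}
step 3: add edge 2-4 (w=10); MST = {0-3(w=3) 2-3(w=6) 2-4(w=10)}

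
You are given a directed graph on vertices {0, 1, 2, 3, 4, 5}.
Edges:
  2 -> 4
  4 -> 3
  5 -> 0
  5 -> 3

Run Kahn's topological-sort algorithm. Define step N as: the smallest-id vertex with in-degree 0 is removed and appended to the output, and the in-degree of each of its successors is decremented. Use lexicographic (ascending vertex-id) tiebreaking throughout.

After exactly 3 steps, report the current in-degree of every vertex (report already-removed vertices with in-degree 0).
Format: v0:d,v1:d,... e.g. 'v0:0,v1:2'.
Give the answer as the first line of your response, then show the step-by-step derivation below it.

v0:1,v1:0,v2:0,v3:1,v4:0,v5:0

step 1: output 1; order=[1]; indeg=(1,0,0,2,1,0)
step 2: output 2; order=[1,2]; indeg=(1,0,0,2,0,0)
step 3: output 4; order=[1,2,4]; indeg=(1,0,0,1,0,0)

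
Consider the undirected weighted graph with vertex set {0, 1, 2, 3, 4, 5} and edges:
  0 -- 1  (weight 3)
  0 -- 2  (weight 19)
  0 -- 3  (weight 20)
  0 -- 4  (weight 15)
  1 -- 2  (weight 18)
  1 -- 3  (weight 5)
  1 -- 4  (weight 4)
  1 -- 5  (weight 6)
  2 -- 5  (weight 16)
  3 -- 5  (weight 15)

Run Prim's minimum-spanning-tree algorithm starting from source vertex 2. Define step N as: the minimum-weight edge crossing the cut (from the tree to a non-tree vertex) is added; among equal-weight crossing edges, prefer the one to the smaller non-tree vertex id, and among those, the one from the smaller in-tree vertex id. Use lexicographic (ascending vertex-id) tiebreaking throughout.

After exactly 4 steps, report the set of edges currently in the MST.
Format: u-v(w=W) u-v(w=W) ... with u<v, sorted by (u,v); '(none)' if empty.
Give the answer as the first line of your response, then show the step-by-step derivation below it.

0-1(w=3) 1-4(w=4) 1-5(w=6) 2-5(w=16)

step 1: add edge 2-5 (w=16); MST = {2-5(w=16)}
step 2: add edge 1-5 (w=6); MST = {1-5(w=6) 2-5(w=16)}
step 3: add edge 0-1 (w=3); MST = {0-1(w=3) 1-5(w=6) 2-5(w=16)}
step 4: add edge 1-4 (w=4); MST = {0-1(w=3) 1-4(w=4) 1-5(w=6) 2-5(w=16)}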